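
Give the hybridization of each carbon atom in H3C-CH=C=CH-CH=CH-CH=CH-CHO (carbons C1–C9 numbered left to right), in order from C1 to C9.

C1 is sp3: 4 σ bonds, 4 electron-density regions.
C2 (3 σ bonds, plus one π bond) has steric number 3: sp2.
C3 has 2 σ bonds, plus two π bonds: steric number 2 → sp.
C4 carries 3 σ bonds, plus one π bond, giving a steric number of 3, so it is sp2.
C5 (3 σ bonds, plus one π bond) has steric number 3: sp2.
C6 has 3 σ bonds, plus one π bond: steric number 3 → sp2.
C7 — 3 σ bonds, plus one π bond. Steric number 3, so sp2.
C8 carries 3 σ bonds, plus one π bond, giving a steric number of 3, so it is sp2.
C9 (3 σ bonds, plus one π bond) has steric number 3: sp2.

C1 sp3, C2 sp2, C3 sp, C4 sp2, C5 sp2, C6 sp2, C7 sp2, C8 sp2, C9 sp2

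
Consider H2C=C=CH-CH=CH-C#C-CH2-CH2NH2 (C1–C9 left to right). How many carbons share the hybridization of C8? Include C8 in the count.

C8 is sp3 (only σ bonds).
C1: sp2
C2: sp
C3: sp2
C4: sp2
C5: sp2
C6: sp
C7: sp
C8: sp3 ✓
C9: sp3 ✓
2 carbons are sp3.

2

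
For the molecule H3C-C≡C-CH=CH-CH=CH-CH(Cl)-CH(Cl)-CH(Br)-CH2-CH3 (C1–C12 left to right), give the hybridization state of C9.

C9 has 4 σ bonds: steric number 4 → sp3.

sp^3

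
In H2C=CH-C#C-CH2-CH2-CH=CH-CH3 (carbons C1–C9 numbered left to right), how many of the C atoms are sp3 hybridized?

C1: sp2
C2: sp2
C3: sp
C4: sp
C5: sp3 ✓
C6: sp3 ✓
C7: sp2
C8: sp2
C9: sp3 ✓
C5, C6, C9 → 3 sp3 carbons.

3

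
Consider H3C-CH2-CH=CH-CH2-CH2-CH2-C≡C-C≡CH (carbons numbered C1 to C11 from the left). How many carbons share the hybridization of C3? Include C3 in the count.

2

C3 is sp2 (one π bond).
C1: sp3
C2: sp3
C3: sp2 ✓
C4: sp2 ✓
C5: sp3
C6: sp3
C7: sp3
C8: sp
C9: sp
C10: sp
C11: sp
2 carbons are sp2.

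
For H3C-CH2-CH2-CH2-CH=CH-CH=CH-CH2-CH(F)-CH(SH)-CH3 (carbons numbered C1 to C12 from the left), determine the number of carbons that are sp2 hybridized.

C1: sp3
C2: sp3
C3: sp3
C4: sp3
C5: sp2 ✓
C6: sp2 ✓
C7: sp2 ✓
C8: sp2 ✓
C9: sp3
C10: sp3
C11: sp3
C12: sp3
C5, C6, C7, C8 → 4 sp2 carbons.

4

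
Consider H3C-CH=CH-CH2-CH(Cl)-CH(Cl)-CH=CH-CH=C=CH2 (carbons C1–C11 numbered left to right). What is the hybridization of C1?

C1 (4 σ bonds) has steric number 4: sp3.

sp^3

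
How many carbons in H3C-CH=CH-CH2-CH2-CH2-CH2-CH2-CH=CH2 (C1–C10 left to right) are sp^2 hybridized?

C1: sp3
C2: sp2 ✓
C3: sp2 ✓
C4: sp3
C5: sp3
C6: sp3
C7: sp3
C8: sp3
C9: sp2 ✓
C10: sp2 ✓
C2, C3, C9, C10 → 4 sp2 carbons.

4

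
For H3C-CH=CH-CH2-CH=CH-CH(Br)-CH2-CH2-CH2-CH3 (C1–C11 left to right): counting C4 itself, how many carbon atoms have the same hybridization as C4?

C4 is sp3 (only σ bonds).
C1: sp3 ✓
C2: sp2
C3: sp2
C4: sp3 ✓
C5: sp2
C6: sp2
C7: sp3 ✓
C8: sp3 ✓
C9: sp3 ✓
C10: sp3 ✓
C11: sp3 ✓
7 carbons are sp3.

7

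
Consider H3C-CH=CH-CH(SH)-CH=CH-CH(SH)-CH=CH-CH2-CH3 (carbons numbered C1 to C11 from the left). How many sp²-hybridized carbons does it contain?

6

C1: sp3
C2: sp2 ✓
C3: sp2 ✓
C4: sp3
C5: sp2 ✓
C6: sp2 ✓
C7: sp3
C8: sp2 ✓
C9: sp2 ✓
C10: sp3
C11: sp3
C2, C3, C5, C6, C8, C9 → 6 sp2 carbons.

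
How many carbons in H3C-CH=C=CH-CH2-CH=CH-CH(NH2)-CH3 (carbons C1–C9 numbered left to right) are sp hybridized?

C1: sp3
C2: sp2
C3: sp ✓
C4: sp2
C5: sp3
C6: sp2
C7: sp2
C8: sp3
C9: sp3
C3 → 1 sp carbon.

1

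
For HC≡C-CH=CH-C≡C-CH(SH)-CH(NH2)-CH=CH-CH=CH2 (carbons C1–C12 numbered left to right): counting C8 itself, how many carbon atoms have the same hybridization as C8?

2

C8 is sp3 (only σ bonds).
C1: sp
C2: sp
C3: sp2
C4: sp2
C5: sp
C6: sp
C7: sp3 ✓
C8: sp3 ✓
C9: sp2
C10: sp2
C11: sp2
C12: sp2
2 carbons are sp3.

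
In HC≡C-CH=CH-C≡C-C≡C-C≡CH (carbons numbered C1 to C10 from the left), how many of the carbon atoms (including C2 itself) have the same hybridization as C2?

C2 is sp (two π bonds).
C1: sp ✓
C2: sp ✓
C3: sp2
C4: sp2
C5: sp ✓
C6: sp ✓
C7: sp ✓
C8: sp ✓
C9: sp ✓
C10: sp ✓
8 carbons are sp.

8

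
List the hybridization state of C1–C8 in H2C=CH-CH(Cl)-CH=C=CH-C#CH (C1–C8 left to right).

C1 (3 σ bonds, plus one π bond) has steric number 3: sp2.
C2 (3 σ bonds, plus one π bond) has steric number 3: sp2.
C3 has 4 σ bonds: steric number 4 → sp3.
C4: 3 σ bonds, plus one π bond; 3 regions of electron density → sp2.
C5 has 2 σ bonds, plus two π bonds: steric number 2 → sp.
C6: 3 σ bonds, plus one π bond; 3 regions of electron density → sp2.
C7 (2 σ bonds, plus two π bonds) has steric number 2: sp.
C8: 2 σ bonds, plus two π bonds — 2 electron domains, sp.

C1 sp2, C2 sp2, C3 sp3, C4 sp2, C5 sp, C6 sp2, C7 sp, C8 sp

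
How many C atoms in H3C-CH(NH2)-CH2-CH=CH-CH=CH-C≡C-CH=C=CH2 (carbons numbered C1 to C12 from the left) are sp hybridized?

C1: sp3
C2: sp3
C3: sp3
C4: sp2
C5: sp2
C6: sp2
C7: sp2
C8: sp ✓
C9: sp ✓
C10: sp2
C11: sp ✓
C12: sp2
C8, C9, C11 → 3 sp carbons.

3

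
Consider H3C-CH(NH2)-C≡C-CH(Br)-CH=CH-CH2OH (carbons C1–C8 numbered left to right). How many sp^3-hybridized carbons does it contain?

4

C1: sp3 ✓
C2: sp3 ✓
C3: sp
C4: sp
C5: sp3 ✓
C6: sp2
C7: sp2
C8: sp3 ✓
C1, C2, C5, C8 → 4 sp3 carbons.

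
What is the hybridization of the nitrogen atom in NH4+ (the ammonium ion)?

Four σ bonds, no lone pair → sp3, tetrahedral.

sp³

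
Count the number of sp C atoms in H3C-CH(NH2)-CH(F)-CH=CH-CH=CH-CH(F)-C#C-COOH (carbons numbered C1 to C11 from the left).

C1: sp3
C2: sp3
C3: sp3
C4: sp2
C5: sp2
C6: sp2
C7: sp2
C8: sp3
C9: sp ✓
C10: sp ✓
C11: sp2
C9, C10 → 2 sp carbons.

2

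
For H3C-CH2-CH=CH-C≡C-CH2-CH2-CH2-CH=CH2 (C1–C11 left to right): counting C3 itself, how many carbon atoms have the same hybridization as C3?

4

C3 is sp2 (one π bond).
C1: sp3
C2: sp3
C3: sp2 ✓
C4: sp2 ✓
C5: sp
C6: sp
C7: sp3
C8: sp3
C9: sp3
C10: sp2 ✓
C11: sp2 ✓
4 carbons are sp2.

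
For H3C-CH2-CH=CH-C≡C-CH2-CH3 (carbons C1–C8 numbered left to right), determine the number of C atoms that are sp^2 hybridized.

2

C1: sp3
C2: sp3
C3: sp2 ✓
C4: sp2 ✓
C5: sp
C6: sp
C7: sp3
C8: sp3
C3, C4 → 2 sp2 carbons.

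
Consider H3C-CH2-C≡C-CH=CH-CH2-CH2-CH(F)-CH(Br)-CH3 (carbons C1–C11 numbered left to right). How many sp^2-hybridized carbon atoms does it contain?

2

C1: sp3
C2: sp3
C3: sp
C4: sp
C5: sp2 ✓
C6: sp2 ✓
C7: sp3
C8: sp3
C9: sp3
C10: sp3
C11: sp3
C5, C6 → 2 sp2 carbons.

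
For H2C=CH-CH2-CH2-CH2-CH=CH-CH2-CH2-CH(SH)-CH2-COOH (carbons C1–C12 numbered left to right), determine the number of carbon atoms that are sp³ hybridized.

7

C1: sp2
C2: sp2
C3: sp3 ✓
C4: sp3 ✓
C5: sp3 ✓
C6: sp2
C7: sp2
C8: sp3 ✓
C9: sp3 ✓
C10: sp3 ✓
C11: sp3 ✓
C12: sp2
C3, C4, C5, C8, C9, C10, C11 → 7 sp3 carbons.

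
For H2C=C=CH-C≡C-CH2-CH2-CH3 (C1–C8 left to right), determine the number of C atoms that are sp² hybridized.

2

C1: sp2 ✓
C2: sp
C3: sp2 ✓
C4: sp
C5: sp
C6: sp3
C7: sp3
C8: sp3
C1, C3 → 2 sp2 carbons.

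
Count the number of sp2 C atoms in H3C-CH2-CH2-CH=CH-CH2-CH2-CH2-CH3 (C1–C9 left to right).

2

C1: sp3
C2: sp3
C3: sp3
C4: sp2 ✓
C5: sp2 ✓
C6: sp3
C7: sp3
C8: sp3
C9: sp3
C4, C5 → 2 sp2 carbons.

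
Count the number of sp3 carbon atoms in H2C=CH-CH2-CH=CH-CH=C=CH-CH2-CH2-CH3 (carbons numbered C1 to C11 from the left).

C1: sp2
C2: sp2
C3: sp3 ✓
C4: sp2
C5: sp2
C6: sp2
C7: sp
C8: sp2
C9: sp3 ✓
C10: sp3 ✓
C11: sp3 ✓
C3, C9, C10, C11 → 4 sp3 carbons.

4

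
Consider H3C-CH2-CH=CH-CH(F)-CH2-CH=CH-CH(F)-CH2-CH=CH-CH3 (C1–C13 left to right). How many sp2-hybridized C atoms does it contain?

6

C1: sp3
C2: sp3
C3: sp2 ✓
C4: sp2 ✓
C5: sp3
C6: sp3
C7: sp2 ✓
C8: sp2 ✓
C9: sp3
C10: sp3
C11: sp2 ✓
C12: sp2 ✓
C13: sp3
C3, C4, C7, C8, C11, C12 → 6 sp2 carbons.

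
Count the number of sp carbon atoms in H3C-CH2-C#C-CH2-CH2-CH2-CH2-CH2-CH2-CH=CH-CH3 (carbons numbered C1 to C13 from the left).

C1: sp3
C2: sp3
C3: sp ✓
C4: sp ✓
C5: sp3
C6: sp3
C7: sp3
C8: sp3
C9: sp3
C10: sp3
C11: sp2
C12: sp2
C13: sp3
C3, C4 → 2 sp carbons.

2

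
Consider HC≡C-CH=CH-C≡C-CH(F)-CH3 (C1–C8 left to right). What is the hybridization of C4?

C4 has 3 σ bonds, plus one π bond: steric number 3 → sp2.

sp^2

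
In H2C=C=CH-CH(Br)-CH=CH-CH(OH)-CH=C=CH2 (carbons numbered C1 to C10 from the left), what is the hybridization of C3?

C3: 3 σ bonds, plus one π bond; 3 regions of electron density → sp2.

sp²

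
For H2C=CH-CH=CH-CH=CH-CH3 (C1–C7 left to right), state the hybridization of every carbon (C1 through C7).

C1 sp2, C2 sp2, C3 sp2, C4 sp2, C5 sp2, C6 sp2, C7 sp3

C1 has 3 σ bonds, plus one π bond: steric number 3 → sp2.
C2 is sp2: 3 σ bonds, plus one π bond, 3 electron-density regions.
C3: 3 σ bonds, plus one π bond; 3 regions of electron density → sp2.
C4 is sp2: 3 σ bonds, plus one π bond, 3 electron-density regions.
C5: 3 σ bonds, plus one π bond; 3 regions of electron density → sp2.
C6: 3 σ bonds, plus one π bond; 3 regions of electron density → sp2.
C7 (4 σ bonds) has steric number 4: sp3.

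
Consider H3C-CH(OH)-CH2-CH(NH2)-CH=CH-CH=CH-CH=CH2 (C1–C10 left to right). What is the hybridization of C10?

sp^2

C10 — 3 σ bonds, plus one π bond. Steric number 3, so sp2.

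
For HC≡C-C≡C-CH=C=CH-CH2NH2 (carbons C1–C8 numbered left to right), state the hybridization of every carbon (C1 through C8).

C1 sp, C2 sp, C3 sp, C4 sp, C5 sp2, C6 sp, C7 sp2, C8 sp3

C1 carries 2 σ bonds, plus two π bonds, giving a steric number of 2, so it is sp.
C2 is sp: 2 σ bonds, plus two π bonds, 2 electron-density regions.
C3 carries 2 σ bonds, plus two π bonds, giving a steric number of 2, so it is sp.
C4 carries 2 σ bonds, plus two π bonds, giving a steric number of 2, so it is sp.
C5 (3 σ bonds, plus one π bond) has steric number 3: sp2.
C6: 2 σ bonds, plus two π bonds — 2 electron domains, sp.
C7: 3 σ bonds, plus one π bond; 3 regions of electron density → sp2.
C8: 4 σ bonds — 4 electron domains, sp3.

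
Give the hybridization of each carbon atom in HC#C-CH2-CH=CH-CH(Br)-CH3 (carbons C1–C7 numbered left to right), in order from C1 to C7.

C1 sp, C2 sp, C3 sp3, C4 sp2, C5 sp2, C6 sp3, C7 sp3

C1 is sp: 2 σ bonds, plus two π bonds, 2 electron-density regions.
C2 carries 2 σ bonds, plus two π bonds, giving a steric number of 2, so it is sp.
C3: 4 σ bonds; 4 regions of electron density → sp3.
C4 has 3 σ bonds, plus one π bond: steric number 3 → sp2.
C5: 3 σ bonds, plus one π bond — 3 electron domains, sp2.
C6 (4 σ bonds) has steric number 4: sp3.
C7 carries 4 σ bonds, giving a steric number of 4, so it is sp3.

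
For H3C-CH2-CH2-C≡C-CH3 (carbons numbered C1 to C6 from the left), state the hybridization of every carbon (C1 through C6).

C1 (4 σ bonds) has steric number 4: sp3.
C2 — 4 σ bonds. Steric number 4, so sp3.
C3 is sp3: 4 σ bonds, 4 electron-density regions.
C4 is sp: 2 σ bonds, plus two π bonds, 2 electron-density regions.
C5: 2 σ bonds, plus two π bonds; 2 regions of electron density → sp.
C6 has 4 σ bonds: steric number 4 → sp3.

C1 sp3, C2 sp3, C3 sp3, C4 sp, C5 sp, C6 sp3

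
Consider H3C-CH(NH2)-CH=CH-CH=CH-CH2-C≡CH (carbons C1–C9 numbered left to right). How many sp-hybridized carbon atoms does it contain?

C1: sp3
C2: sp3
C3: sp2
C4: sp2
C5: sp2
C6: sp2
C7: sp3
C8: sp ✓
C9: sp ✓
C8, C9 → 2 sp carbons.

2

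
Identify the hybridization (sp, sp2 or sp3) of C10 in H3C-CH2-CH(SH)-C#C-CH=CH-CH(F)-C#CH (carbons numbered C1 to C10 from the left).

C10: 2 σ bonds, plus two π bonds — 2 electron domains, sp.

sp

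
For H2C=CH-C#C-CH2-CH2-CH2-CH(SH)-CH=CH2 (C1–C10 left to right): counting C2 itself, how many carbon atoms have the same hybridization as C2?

4

C2 is sp2 (one π bond).
C1: sp2 ✓
C2: sp2 ✓
C3: sp
C4: sp
C5: sp3
C6: sp3
C7: sp3
C8: sp3
C9: sp2 ✓
C10: sp2 ✓
4 carbons are sp2.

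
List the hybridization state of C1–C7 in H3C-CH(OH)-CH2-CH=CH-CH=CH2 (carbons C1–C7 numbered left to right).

C1 has 4 σ bonds: steric number 4 → sp3.
C2 — 4 σ bonds. Steric number 4, so sp3.
C3: 4 σ bonds — 4 electron domains, sp3.
C4: 3 σ bonds, plus one π bond; 3 regions of electron density → sp2.
C5 carries 3 σ bonds, plus one π bond, giving a steric number of 3, so it is sp2.
C6 — 3 σ bonds, plus one π bond. Steric number 3, so sp2.
C7 carries 3 σ bonds, plus one π bond, giving a steric number of 3, so it is sp2.

C1 sp3, C2 sp3, C3 sp3, C4 sp2, C5 sp2, C6 sp2, C7 sp2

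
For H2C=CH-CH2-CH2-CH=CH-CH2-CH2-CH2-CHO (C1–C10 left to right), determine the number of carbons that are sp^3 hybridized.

C1: sp2
C2: sp2
C3: sp3 ✓
C4: sp3 ✓
C5: sp2
C6: sp2
C7: sp3 ✓
C8: sp3 ✓
C9: sp3 ✓
C10: sp2
C3, C4, C7, C8, C9 → 5 sp3 carbons.

5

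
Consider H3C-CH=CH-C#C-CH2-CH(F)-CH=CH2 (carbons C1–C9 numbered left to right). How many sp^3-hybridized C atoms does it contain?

3

C1: sp3 ✓
C2: sp2
C3: sp2
C4: sp
C5: sp
C6: sp3 ✓
C7: sp3 ✓
C8: sp2
C9: sp2
C1, C6, C7 → 3 sp3 carbons.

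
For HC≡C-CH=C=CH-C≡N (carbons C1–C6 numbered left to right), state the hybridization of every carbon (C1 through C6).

C1 carries 2 σ bonds, plus two π bonds, giving a steric number of 2, so it is sp.
C2 has 2 σ bonds, plus two π bonds: steric number 2 → sp.
C3 carries 3 σ bonds, plus one π bond, giving a steric number of 3, so it is sp2.
C4: 2 σ bonds, plus two π bonds — 2 electron domains, sp.
C5: 3 σ bonds, plus one π bond — 3 electron domains, sp2.
C6 (2 σ bonds, plus two π bonds) has steric number 2: sp.

C1 sp, C2 sp, C3 sp2, C4 sp, C5 sp2, C6 sp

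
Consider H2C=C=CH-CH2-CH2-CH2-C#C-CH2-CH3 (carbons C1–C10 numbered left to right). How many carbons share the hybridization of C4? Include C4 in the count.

5

C4 is sp3 (only σ bonds).
C1: sp2
C2: sp
C3: sp2
C4: sp3 ✓
C5: sp3 ✓
C6: sp3 ✓
C7: sp
C8: sp
C9: sp3 ✓
C10: sp3 ✓
5 carbons are sp3.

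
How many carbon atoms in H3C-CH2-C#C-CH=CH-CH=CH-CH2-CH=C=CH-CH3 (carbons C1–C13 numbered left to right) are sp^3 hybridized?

C1: sp3 ✓
C2: sp3 ✓
C3: sp
C4: sp
C5: sp2
C6: sp2
C7: sp2
C8: sp2
C9: sp3 ✓
C10: sp2
C11: sp
C12: sp2
C13: sp3 ✓
C1, C2, C9, C13 → 4 sp3 carbons.

4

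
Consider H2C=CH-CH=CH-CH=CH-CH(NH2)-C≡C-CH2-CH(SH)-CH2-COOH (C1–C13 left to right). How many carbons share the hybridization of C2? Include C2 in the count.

C2 is sp2 (one π bond).
C1: sp2 ✓
C2: sp2 ✓
C3: sp2 ✓
C4: sp2 ✓
C5: sp2 ✓
C6: sp2 ✓
C7: sp3
C8: sp
C9: sp
C10: sp3
C11: sp3
C12: sp3
C13: sp2 ✓
7 carbons are sp2.

7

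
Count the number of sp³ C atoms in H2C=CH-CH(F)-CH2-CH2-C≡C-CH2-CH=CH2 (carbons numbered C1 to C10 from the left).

4

C1: sp2
C2: sp2
C3: sp3 ✓
C4: sp3 ✓
C5: sp3 ✓
C6: sp
C7: sp
C8: sp3 ✓
C9: sp2
C10: sp2
C3, C4, C5, C8 → 4 sp3 carbons.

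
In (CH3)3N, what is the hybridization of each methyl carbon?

sp3

Each methyl carbon: 4 σ bonds — 4 electron domains, sp3.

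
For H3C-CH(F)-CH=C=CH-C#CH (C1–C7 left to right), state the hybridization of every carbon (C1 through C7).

C1 sp3, C2 sp3, C3 sp2, C4 sp, C5 sp2, C6 sp, C7 sp

C1: 4 σ bonds — 4 electron domains, sp3.
C2 has 4 σ bonds: steric number 4 → sp3.
C3: 3 σ bonds, plus one π bond — 3 electron domains, sp2.
C4 has 2 σ bonds, plus two π bonds: steric number 2 → sp.
C5 has 3 σ bonds, plus one π bond: steric number 3 → sp2.
C6: 2 σ bonds, plus two π bonds; 2 regions of electron density → sp.
C7 — 2 σ bonds, plus two π bonds. Steric number 2, so sp.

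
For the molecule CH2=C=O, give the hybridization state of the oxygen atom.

sp²

The oxygen atom (1 σ bond and 2 lone pairs, plus one π bond) has steric number 3: sp2.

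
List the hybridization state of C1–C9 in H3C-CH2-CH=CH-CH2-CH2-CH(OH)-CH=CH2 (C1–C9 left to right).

C1 sp3, C2 sp3, C3 sp2, C4 sp2, C5 sp3, C6 sp3, C7 sp3, C8 sp2, C9 sp2

C1 is sp3: 4 σ bonds, 4 electron-density regions.
C2: 4 σ bonds; 4 regions of electron density → sp3.
C3 carries 3 σ bonds, plus one π bond, giving a steric number of 3, so it is sp2.
C4 (3 σ bonds, plus one π bond) has steric number 3: sp2.
C5: 4 σ bonds — 4 electron domains, sp3.
C6 is sp3: 4 σ bonds, 4 electron-density regions.
C7 is sp3: 4 σ bonds, 4 electron-density regions.
C8 (3 σ bonds, plus one π bond) has steric number 3: sp2.
C9 — 3 σ bonds, plus one π bond. Steric number 3, so sp2.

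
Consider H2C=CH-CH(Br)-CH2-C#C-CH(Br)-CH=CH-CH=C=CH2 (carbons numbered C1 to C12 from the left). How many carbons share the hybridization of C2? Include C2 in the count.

6

C2 is sp2 (one π bond).
C1: sp2 ✓
C2: sp2 ✓
C3: sp3
C4: sp3
C5: sp
C6: sp
C7: sp3
C8: sp2 ✓
C9: sp2 ✓
C10: sp2 ✓
C11: sp
C12: sp2 ✓
6 carbons are sp2.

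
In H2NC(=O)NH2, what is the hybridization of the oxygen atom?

sp^2

The oxygen atom is sp2: 1 σ bond and 2 lone pairs, plus one π bond, 3 electron-density regions.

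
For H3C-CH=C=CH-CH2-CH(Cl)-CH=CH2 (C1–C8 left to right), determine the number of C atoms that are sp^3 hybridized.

C1: sp3 ✓
C2: sp2
C3: sp
C4: sp2
C5: sp3 ✓
C6: sp3 ✓
C7: sp2
C8: sp2
C1, C5, C6 → 3 sp3 carbons.

3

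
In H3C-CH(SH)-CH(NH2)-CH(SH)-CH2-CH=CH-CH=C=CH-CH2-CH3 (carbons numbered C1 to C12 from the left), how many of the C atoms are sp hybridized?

1

C1: sp3
C2: sp3
C3: sp3
C4: sp3
C5: sp3
C6: sp2
C7: sp2
C8: sp2
C9: sp ✓
C10: sp2
C11: sp3
C12: sp3
C9 → 1 sp carbon.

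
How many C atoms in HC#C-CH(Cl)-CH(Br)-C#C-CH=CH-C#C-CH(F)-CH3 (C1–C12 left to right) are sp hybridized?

C1: sp ✓
C2: sp ✓
C3: sp3
C4: sp3
C5: sp ✓
C6: sp ✓
C7: sp2
C8: sp2
C9: sp ✓
C10: sp ✓
C11: sp3
C12: sp3
C1, C2, C5, C6, C9, C10 → 6 sp carbons.

6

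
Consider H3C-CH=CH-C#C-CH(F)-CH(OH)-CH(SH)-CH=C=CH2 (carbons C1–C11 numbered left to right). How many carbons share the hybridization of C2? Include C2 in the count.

4

C2 is sp2 (one π bond).
C1: sp3
C2: sp2 ✓
C3: sp2 ✓
C4: sp
C5: sp
C6: sp3
C7: sp3
C8: sp3
C9: sp2 ✓
C10: sp
C11: sp2 ✓
4 carbons are sp2.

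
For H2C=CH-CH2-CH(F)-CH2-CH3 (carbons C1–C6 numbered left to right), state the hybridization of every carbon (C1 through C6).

C1 — 3 σ bonds, plus one π bond. Steric number 3, so sp2.
C2 is sp2: 3 σ bonds, plus one π bond, 3 electron-density regions.
C3: 4 σ bonds — 4 electron domains, sp3.
C4 is sp3: 4 σ bonds, 4 electron-density regions.
C5: 4 σ bonds; 4 regions of electron density → sp3.
C6 (4 σ bonds) has steric number 4: sp3.

C1 sp2, C2 sp2, C3 sp3, C4 sp3, C5 sp3, C6 sp3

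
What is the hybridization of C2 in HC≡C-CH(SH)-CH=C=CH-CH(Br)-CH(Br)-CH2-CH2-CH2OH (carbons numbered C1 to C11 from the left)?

C2: 2 σ bonds, plus two π bonds — 2 electron domains, sp.

sp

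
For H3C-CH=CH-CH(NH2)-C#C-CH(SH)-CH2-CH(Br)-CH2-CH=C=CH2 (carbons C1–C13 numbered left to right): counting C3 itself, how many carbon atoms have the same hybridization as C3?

C3 is sp2 (one π bond).
C1: sp3
C2: sp2 ✓
C3: sp2 ✓
C4: sp3
C5: sp
C6: sp
C7: sp3
C8: sp3
C9: sp3
C10: sp3
C11: sp2 ✓
C12: sp
C13: sp2 ✓
4 carbons are sp2.

4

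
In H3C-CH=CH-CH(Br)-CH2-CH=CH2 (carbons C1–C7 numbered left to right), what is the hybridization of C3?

sp2

C3 (3 σ bonds, plus one π bond) has steric number 3: sp2.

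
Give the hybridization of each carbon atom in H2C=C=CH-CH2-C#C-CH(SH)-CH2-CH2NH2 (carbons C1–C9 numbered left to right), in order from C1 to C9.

C1 sp2, C2 sp, C3 sp2, C4 sp3, C5 sp, C6 sp, C7 sp3, C8 sp3, C9 sp3

C1 is sp2: 3 σ bonds, plus one π bond, 3 electron-density regions.
C2 — 2 σ bonds, plus two π bonds. Steric number 2, so sp.
C3 has 3 σ bonds, plus one π bond: steric number 3 → sp2.
C4 carries 4 σ bonds, giving a steric number of 4, so it is sp3.
C5 is sp: 2 σ bonds, plus two π bonds, 2 electron-density regions.
C6 is sp: 2 σ bonds, plus two π bonds, 2 electron-density regions.
C7: 4 σ bonds; 4 regions of electron density → sp3.
C8 carries 4 σ bonds, giving a steric number of 4, so it is sp3.
C9 carries 4 σ bonds, giving a steric number of 4, so it is sp3.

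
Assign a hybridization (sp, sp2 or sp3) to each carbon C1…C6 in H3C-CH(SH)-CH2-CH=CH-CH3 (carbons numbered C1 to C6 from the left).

C1 has 4 σ bonds: steric number 4 → sp3.
C2: 4 σ bonds; 4 regions of electron density → sp3.
C3 is sp3: 4 σ bonds, 4 electron-density regions.
C4 — 3 σ bonds, plus one π bond. Steric number 3, so sp2.
C5: 3 σ bonds, plus one π bond — 3 electron domains, sp2.
C6 (4 σ bonds) has steric number 4: sp3.

C1 sp3, C2 sp3, C3 sp3, C4 sp2, C5 sp2, C6 sp3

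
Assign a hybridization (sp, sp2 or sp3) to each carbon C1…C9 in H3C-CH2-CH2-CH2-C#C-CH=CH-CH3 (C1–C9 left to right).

C1: 4 σ bonds; 4 regions of electron density → sp3.
C2 carries 4 σ bonds, giving a steric number of 4, so it is sp3.
C3 — 4 σ bonds. Steric number 4, so sp3.
C4 — 4 σ bonds. Steric number 4, so sp3.
C5 (2 σ bonds, plus two π bonds) has steric number 2: sp.
C6 — 2 σ bonds, plus two π bonds. Steric number 2, so sp.
C7 has 3 σ bonds, plus one π bond: steric number 3 → sp2.
C8 — 3 σ bonds, plus one π bond. Steric number 3, so sp2.
C9: 4 σ bonds — 4 electron domains, sp3.

C1 sp3, C2 sp3, C3 sp3, C4 sp3, C5 sp, C6 sp, C7 sp2, C8 sp2, C9 sp3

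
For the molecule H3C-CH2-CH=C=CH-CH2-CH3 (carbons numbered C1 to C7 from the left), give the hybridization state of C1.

sp^3

C1 (4 σ bonds) has steric number 4: sp3.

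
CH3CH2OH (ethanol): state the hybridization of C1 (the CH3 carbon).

sp^3

C1 (the CH3 carbon) carries 4 σ bonds, giving a steric number of 4, so it is sp3.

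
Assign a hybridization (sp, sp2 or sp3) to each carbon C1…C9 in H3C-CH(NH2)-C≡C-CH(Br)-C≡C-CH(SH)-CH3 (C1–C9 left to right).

C1 carries 4 σ bonds, giving a steric number of 4, so it is sp3.
C2 (4 σ bonds) has steric number 4: sp3.
C3: 2 σ bonds, plus two π bonds; 2 regions of electron density → sp.
C4 (2 σ bonds, plus two π bonds) has steric number 2: sp.
C5 is sp3: 4 σ bonds, 4 electron-density regions.
C6 is sp: 2 σ bonds, plus two π bonds, 2 electron-density regions.
C7 has 2 σ bonds, plus two π bonds: steric number 2 → sp.
C8 — 4 σ bonds. Steric number 4, so sp3.
C9 (4 σ bonds) has steric number 4: sp3.

C1 sp3, C2 sp3, C3 sp, C4 sp, C5 sp3, C6 sp, C7 sp, C8 sp3, C9 sp3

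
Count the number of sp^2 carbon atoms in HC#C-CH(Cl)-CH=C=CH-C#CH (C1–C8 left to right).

C1: sp
C2: sp
C3: sp3
C4: sp2 ✓
C5: sp
C6: sp2 ✓
C7: sp
C8: sp
C4, C6 → 2 sp2 carbons.

2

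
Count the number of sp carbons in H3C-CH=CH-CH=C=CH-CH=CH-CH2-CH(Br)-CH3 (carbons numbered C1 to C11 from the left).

C1: sp3
C2: sp2
C3: sp2
C4: sp2
C5: sp ✓
C6: sp2
C7: sp2
C8: sp2
C9: sp3
C10: sp3
C11: sp3
C5 → 1 sp carbon.

1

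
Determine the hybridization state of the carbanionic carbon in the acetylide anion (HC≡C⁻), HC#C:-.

sp

One σ bond + one lone pair = steric number 2 → sp.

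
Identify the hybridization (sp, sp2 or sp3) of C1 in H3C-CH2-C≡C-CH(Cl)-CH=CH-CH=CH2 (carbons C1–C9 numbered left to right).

sp3

C1: 4 σ bonds; 4 regions of electron density → sp3.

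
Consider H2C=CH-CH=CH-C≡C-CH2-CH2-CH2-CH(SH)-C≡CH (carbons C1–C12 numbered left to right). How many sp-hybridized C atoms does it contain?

C1: sp2
C2: sp2
C3: sp2
C4: sp2
C5: sp ✓
C6: sp ✓
C7: sp3
C8: sp3
C9: sp3
C10: sp3
C11: sp ✓
C12: sp ✓
C5, C6, C11, C12 → 4 sp carbons.

4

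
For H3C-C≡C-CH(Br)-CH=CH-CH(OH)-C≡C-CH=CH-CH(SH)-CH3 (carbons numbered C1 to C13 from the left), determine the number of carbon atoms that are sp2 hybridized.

4

C1: sp3
C2: sp
C3: sp
C4: sp3
C5: sp2 ✓
C6: sp2 ✓
C7: sp3
C8: sp
C9: sp
C10: sp2 ✓
C11: sp2 ✓
C12: sp3
C13: sp3
C5, C6, C10, C11 → 4 sp2 carbons.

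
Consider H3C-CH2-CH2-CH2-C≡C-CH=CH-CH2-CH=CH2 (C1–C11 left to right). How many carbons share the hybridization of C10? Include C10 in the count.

4

C10 is sp2 (one π bond).
C1: sp3
C2: sp3
C3: sp3
C4: sp3
C5: sp
C6: sp
C7: sp2 ✓
C8: sp2 ✓
C9: sp3
C10: sp2 ✓
C11: sp2 ✓
4 carbons are sp2.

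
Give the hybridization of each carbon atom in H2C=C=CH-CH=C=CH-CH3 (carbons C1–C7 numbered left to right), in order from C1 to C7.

C1 sp2, C2 sp, C3 sp2, C4 sp2, C5 sp, C6 sp2, C7 sp3

C1 (3 σ bonds, plus one π bond) has steric number 3: sp2.
C2 — 2 σ bonds, plus two π bonds. Steric number 2, so sp.
C3 is sp2: 3 σ bonds, plus one π bond, 3 electron-density regions.
C4 — 3 σ bonds, plus one π bond. Steric number 3, so sp2.
C5 (2 σ bonds, plus two π bonds) has steric number 2: sp.
C6 — 3 σ bonds, plus one π bond. Steric number 3, so sp2.
C7 — 4 σ bonds. Steric number 4, so sp3.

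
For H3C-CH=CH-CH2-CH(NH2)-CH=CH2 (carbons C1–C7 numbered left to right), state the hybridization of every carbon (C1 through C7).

C1 sp3, C2 sp2, C3 sp2, C4 sp3, C5 sp3, C6 sp2, C7 sp2

C1 (4 σ bonds) has steric number 4: sp3.
C2 (3 σ bonds, plus one π bond) has steric number 3: sp2.
C3 (3 σ bonds, plus one π bond) has steric number 3: sp2.
C4 carries 4 σ bonds, giving a steric number of 4, so it is sp3.
C5 is sp3: 4 σ bonds, 4 electron-density regions.
C6 carries 3 σ bonds, plus one π bond, giving a steric number of 3, so it is sp2.
C7 (3 σ bonds, plus one π bond) has steric number 3: sp2.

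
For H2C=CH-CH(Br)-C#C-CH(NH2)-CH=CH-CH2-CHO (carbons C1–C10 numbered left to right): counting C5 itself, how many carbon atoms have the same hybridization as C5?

2

C5 is sp (two π bonds).
C1: sp2
C2: sp2
C3: sp3
C4: sp ✓
C5: sp ✓
C6: sp3
C7: sp2
C8: sp2
C9: sp3
C10: sp2
2 carbons are sp.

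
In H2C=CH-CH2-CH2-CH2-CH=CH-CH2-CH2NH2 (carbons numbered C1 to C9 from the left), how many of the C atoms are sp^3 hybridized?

5

C1: sp2
C2: sp2
C3: sp3 ✓
C4: sp3 ✓
C5: sp3 ✓
C6: sp2
C7: sp2
C8: sp3 ✓
C9: sp3 ✓
C3, C4, C5, C8, C9 → 5 sp3 carbons.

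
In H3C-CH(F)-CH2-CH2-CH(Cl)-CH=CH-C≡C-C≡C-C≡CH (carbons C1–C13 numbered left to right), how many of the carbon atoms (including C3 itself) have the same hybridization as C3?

5

C3 is sp3 (only σ bonds).
C1: sp3 ✓
C2: sp3 ✓
C3: sp3 ✓
C4: sp3 ✓
C5: sp3 ✓
C6: sp2
C7: sp2
C8: sp
C9: sp
C10: sp
C11: sp
C12: sp
C13: sp
5 carbons are sp3.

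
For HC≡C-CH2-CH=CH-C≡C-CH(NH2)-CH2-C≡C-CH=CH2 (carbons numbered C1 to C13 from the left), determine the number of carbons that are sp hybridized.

C1: sp ✓
C2: sp ✓
C3: sp3
C4: sp2
C5: sp2
C6: sp ✓
C7: sp ✓
C8: sp3
C9: sp3
C10: sp ✓
C11: sp ✓
C12: sp2
C13: sp2
C1, C2, C6, C7, C10, C11 → 6 sp carbons.

6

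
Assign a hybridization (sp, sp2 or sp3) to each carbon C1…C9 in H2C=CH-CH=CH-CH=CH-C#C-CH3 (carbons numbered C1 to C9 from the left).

C1 sp2, C2 sp2, C3 sp2, C4 sp2, C5 sp2, C6 sp2, C7 sp, C8 sp, C9 sp3

C1 has 3 σ bonds, plus one π bond: steric number 3 → sp2.
C2 has 3 σ bonds, plus one π bond: steric number 3 → sp2.
C3 is sp2: 3 σ bonds, plus one π bond, 3 electron-density regions.
C4 has 3 σ bonds, plus one π bond: steric number 3 → sp2.
C5 (3 σ bonds, plus one π bond) has steric number 3: sp2.
C6 is sp2: 3 σ bonds, plus one π bond, 3 electron-density regions.
C7 is sp: 2 σ bonds, plus two π bonds, 2 electron-density regions.
C8: 2 σ bonds, plus two π bonds — 2 electron domains, sp.
C9 carries 4 σ bonds, giving a steric number of 4, so it is sp3.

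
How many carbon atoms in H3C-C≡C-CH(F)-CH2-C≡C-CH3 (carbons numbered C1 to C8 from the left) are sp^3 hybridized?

4

C1: sp3 ✓
C2: sp
C3: sp
C4: sp3 ✓
C5: sp3 ✓
C6: sp
C7: sp
C8: sp3 ✓
C1, C4, C5, C8 → 4 sp3 carbons.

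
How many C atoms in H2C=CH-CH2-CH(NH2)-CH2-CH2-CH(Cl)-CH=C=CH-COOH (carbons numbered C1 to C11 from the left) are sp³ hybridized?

C1: sp2
C2: sp2
C3: sp3 ✓
C4: sp3 ✓
C5: sp3 ✓
C6: sp3 ✓
C7: sp3 ✓
C8: sp2
C9: sp
C10: sp2
C11: sp2
C3, C4, C5, C6, C7 → 5 sp3 carbons.

5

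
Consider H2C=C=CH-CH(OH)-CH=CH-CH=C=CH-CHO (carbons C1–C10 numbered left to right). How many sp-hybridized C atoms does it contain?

C1: sp2
C2: sp ✓
C3: sp2
C4: sp3
C5: sp2
C6: sp2
C7: sp2
C8: sp ✓
C9: sp2
C10: sp2
C2, C8 → 2 sp carbons.

2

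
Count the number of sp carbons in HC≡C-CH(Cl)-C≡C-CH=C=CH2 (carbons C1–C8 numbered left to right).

C1: sp ✓
C2: sp ✓
C3: sp3
C4: sp ✓
C5: sp ✓
C6: sp2
C7: sp ✓
C8: sp2
C1, C2, C4, C5, C7 → 5 sp carbons.

5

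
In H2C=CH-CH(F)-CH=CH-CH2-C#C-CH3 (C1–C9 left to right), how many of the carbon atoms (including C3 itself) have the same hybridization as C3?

3

C3 is sp3 (only σ bonds).
C1: sp2
C2: sp2
C3: sp3 ✓
C4: sp2
C5: sp2
C6: sp3 ✓
C7: sp
C8: sp
C9: sp3 ✓
3 carbons are sp3.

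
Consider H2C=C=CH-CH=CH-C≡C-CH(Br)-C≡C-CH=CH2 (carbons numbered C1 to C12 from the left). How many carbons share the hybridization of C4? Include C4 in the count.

6

C4 is sp2 (one π bond).
C1: sp2 ✓
C2: sp
C3: sp2 ✓
C4: sp2 ✓
C5: sp2 ✓
C6: sp
C7: sp
C8: sp3
C9: sp
C10: sp
C11: sp2 ✓
C12: sp2 ✓
6 carbons are sp2.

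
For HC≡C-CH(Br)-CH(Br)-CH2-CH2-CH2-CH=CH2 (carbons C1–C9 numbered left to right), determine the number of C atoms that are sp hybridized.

2

C1: sp ✓
C2: sp ✓
C3: sp3
C4: sp3
C5: sp3
C6: sp3
C7: sp3
C8: sp2
C9: sp2
C1, C2 → 2 sp carbons.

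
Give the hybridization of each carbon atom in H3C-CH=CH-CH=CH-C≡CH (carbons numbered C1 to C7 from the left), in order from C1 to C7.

C1 — 4 σ bonds. Steric number 4, so sp3.
C2: 3 σ bonds, plus one π bond; 3 regions of electron density → sp2.
C3: 3 σ bonds, plus one π bond — 3 electron domains, sp2.
C4 has 3 σ bonds, plus one π bond: steric number 3 → sp2.
C5 carries 3 σ bonds, plus one π bond, giving a steric number of 3, so it is sp2.
C6 carries 2 σ bonds, plus two π bonds, giving a steric number of 2, so it is sp.
C7 carries 2 σ bonds, plus two π bonds, giving a steric number of 2, so it is sp.

C1 sp3, C2 sp2, C3 sp2, C4 sp2, C5 sp2, C6 sp, C7 sp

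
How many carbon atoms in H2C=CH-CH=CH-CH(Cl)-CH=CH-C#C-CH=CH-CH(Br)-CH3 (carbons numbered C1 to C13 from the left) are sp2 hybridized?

C1: sp2 ✓
C2: sp2 ✓
C3: sp2 ✓
C4: sp2 ✓
C5: sp3
C6: sp2 ✓
C7: sp2 ✓
C8: sp
C9: sp
C10: sp2 ✓
C11: sp2 ✓
C12: sp3
C13: sp3
C1, C2, C3, C4, C6, C7, C10, C11 → 8 sp2 carbons.

8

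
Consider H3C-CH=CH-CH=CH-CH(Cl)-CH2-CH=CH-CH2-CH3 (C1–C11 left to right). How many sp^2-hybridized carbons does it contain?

C1: sp3
C2: sp2 ✓
C3: sp2 ✓
C4: sp2 ✓
C5: sp2 ✓
C6: sp3
C7: sp3
C8: sp2 ✓
C9: sp2 ✓
C10: sp3
C11: sp3
C2, C3, C4, C5, C8, C9 → 6 sp2 carbons.

6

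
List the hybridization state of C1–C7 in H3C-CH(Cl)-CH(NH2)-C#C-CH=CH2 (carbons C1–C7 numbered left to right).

C1 sp3, C2 sp3, C3 sp3, C4 sp, C5 sp, C6 sp2, C7 sp2

C1: 4 σ bonds — 4 electron domains, sp3.
C2: 4 σ bonds; 4 regions of electron density → sp3.
C3 (4 σ bonds) has steric number 4: sp3.
C4 (2 σ bonds, plus two π bonds) has steric number 2: sp.
C5 (2 σ bonds, plus two π bonds) has steric number 2: sp.
C6 carries 3 σ bonds, plus one π bond, giving a steric number of 3, so it is sp2.
C7 carries 3 σ bonds, plus one π bond, giving a steric number of 3, so it is sp2.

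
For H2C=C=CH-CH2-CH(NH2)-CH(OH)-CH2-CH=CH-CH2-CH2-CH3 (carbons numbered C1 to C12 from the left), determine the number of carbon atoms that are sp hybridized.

C1: sp2
C2: sp ✓
C3: sp2
C4: sp3
C5: sp3
C6: sp3
C7: sp3
C8: sp2
C9: sp2
C10: sp3
C11: sp3
C12: sp3
C2 → 1 sp carbon.

1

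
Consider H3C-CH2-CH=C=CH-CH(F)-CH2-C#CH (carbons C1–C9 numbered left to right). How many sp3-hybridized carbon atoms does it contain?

C1: sp3 ✓
C2: sp3 ✓
C3: sp2
C4: sp
C5: sp2
C6: sp3 ✓
C7: sp3 ✓
C8: sp
C9: sp
C1, C2, C6, C7 → 4 sp3 carbons.

4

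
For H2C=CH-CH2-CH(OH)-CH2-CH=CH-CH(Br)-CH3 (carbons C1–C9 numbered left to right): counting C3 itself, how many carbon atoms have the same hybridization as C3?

5

C3 is sp3 (only σ bonds).
C1: sp2
C2: sp2
C3: sp3 ✓
C4: sp3 ✓
C5: sp3 ✓
C6: sp2
C7: sp2
C8: sp3 ✓
C9: sp3 ✓
5 carbons are sp3.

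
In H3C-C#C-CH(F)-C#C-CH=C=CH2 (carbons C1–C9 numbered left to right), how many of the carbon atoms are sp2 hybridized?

C1: sp3
C2: sp
C3: sp
C4: sp3
C5: sp
C6: sp
C7: sp2 ✓
C8: sp
C9: sp2 ✓
C7, C9 → 2 sp2 carbons.

2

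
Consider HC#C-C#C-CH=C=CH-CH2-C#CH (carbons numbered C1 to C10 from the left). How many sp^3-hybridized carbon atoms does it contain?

C1: sp
C2: sp
C3: sp
C4: sp
C5: sp2
C6: sp
C7: sp2
C8: sp3 ✓
C9: sp
C10: sp
C8 → 1 sp3 carbon.

1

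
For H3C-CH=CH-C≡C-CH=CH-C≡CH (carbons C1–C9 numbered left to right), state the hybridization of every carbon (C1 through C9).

C1 sp3, C2 sp2, C3 sp2, C4 sp, C5 sp, C6 sp2, C7 sp2, C8 sp, C9 sp

C1: 4 σ bonds — 4 electron domains, sp3.
C2 has 3 σ bonds, plus one π bond: steric number 3 → sp2.
C3 (3 σ bonds, plus one π bond) has steric number 3: sp2.
C4 is sp: 2 σ bonds, plus two π bonds, 2 electron-density regions.
C5 (2 σ bonds, plus two π bonds) has steric number 2: sp.
C6 — 3 σ bonds, plus one π bond. Steric number 3, so sp2.
C7 carries 3 σ bonds, plus one π bond, giving a steric number of 3, so it is sp2.
C8 carries 2 σ bonds, plus two π bonds, giving a steric number of 2, so it is sp.
C9 carries 2 σ bonds, plus two π bonds, giving a steric number of 2, so it is sp.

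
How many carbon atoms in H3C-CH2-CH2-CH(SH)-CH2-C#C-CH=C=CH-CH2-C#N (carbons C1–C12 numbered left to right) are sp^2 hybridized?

C1: sp3
C2: sp3
C3: sp3
C4: sp3
C5: sp3
C6: sp
C7: sp
C8: sp2 ✓
C9: sp
C10: sp2 ✓
C11: sp3
C12: sp
C8, C10 → 2 sp2 carbons.

2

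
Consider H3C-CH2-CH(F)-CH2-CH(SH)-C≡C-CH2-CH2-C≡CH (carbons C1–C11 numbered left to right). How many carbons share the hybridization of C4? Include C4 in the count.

7

C4 is sp3 (only σ bonds).
C1: sp3 ✓
C2: sp3 ✓
C3: sp3 ✓
C4: sp3 ✓
C5: sp3 ✓
C6: sp
C7: sp
C8: sp3 ✓
C9: sp3 ✓
C10: sp
C11: sp
7 carbons are sp3.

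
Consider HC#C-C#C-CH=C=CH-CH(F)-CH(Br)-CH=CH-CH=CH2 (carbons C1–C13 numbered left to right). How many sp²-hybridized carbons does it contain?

C1: sp
C2: sp
C3: sp
C4: sp
C5: sp2 ✓
C6: sp
C7: sp2 ✓
C8: sp3
C9: sp3
C10: sp2 ✓
C11: sp2 ✓
C12: sp2 ✓
C13: sp2 ✓
C5, C7, C10, C11, C12, C13 → 6 sp2 carbons.

6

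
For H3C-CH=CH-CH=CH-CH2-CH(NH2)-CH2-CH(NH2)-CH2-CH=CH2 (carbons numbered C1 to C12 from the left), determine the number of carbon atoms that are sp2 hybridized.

6

C1: sp3
C2: sp2 ✓
C3: sp2 ✓
C4: sp2 ✓
C5: sp2 ✓
C6: sp3
C7: sp3
C8: sp3
C9: sp3
C10: sp3
C11: sp2 ✓
C12: sp2 ✓
C2, C3, C4, C5, C11, C12 → 6 sp2 carbons.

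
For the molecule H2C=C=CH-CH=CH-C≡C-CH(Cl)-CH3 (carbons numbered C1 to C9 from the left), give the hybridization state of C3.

sp2

C3 carries 3 σ bonds, plus one π bond, giving a steric number of 3, so it is sp2.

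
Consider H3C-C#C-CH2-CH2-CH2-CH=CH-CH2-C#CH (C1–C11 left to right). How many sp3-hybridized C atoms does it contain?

C1: sp3 ✓
C2: sp
C3: sp
C4: sp3 ✓
C5: sp3 ✓
C6: sp3 ✓
C7: sp2
C8: sp2
C9: sp3 ✓
C10: sp
C11: sp
C1, C4, C5, C6, C9 → 5 sp3 carbons.

5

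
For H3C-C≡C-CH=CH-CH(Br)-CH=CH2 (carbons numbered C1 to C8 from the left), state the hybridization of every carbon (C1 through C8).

C1 sp3, C2 sp, C3 sp, C4 sp2, C5 sp2, C6 sp3, C7 sp2, C8 sp2

C1: 4 σ bonds — 4 electron domains, sp3.
C2: 2 σ bonds, plus two π bonds — 2 electron domains, sp.
C3 carries 2 σ bonds, plus two π bonds, giving a steric number of 2, so it is sp.
C4: 3 σ bonds, plus one π bond; 3 regions of electron density → sp2.
C5: 3 σ bonds, plus one π bond; 3 regions of electron density → sp2.
C6 (4 σ bonds) has steric number 4: sp3.
C7 has 3 σ bonds, plus one π bond: steric number 3 → sp2.
C8: 3 σ bonds, plus one π bond — 3 electron domains, sp2.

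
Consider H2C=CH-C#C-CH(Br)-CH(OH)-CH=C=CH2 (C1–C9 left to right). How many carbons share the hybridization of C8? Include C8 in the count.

C8 is sp (two π bonds).
C1: sp2
C2: sp2
C3: sp ✓
C4: sp ✓
C5: sp3
C6: sp3
C7: sp2
C8: sp ✓
C9: sp2
3 carbons are sp.

3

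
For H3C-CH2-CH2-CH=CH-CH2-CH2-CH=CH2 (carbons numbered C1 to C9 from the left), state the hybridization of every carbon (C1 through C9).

C1 sp3, C2 sp3, C3 sp3, C4 sp2, C5 sp2, C6 sp3, C7 sp3, C8 sp2, C9 sp2

C1: 4 σ bonds; 4 regions of electron density → sp3.
C2 is sp3: 4 σ bonds, 4 electron-density regions.
C3 — 4 σ bonds. Steric number 4, so sp3.
C4 carries 3 σ bonds, plus one π bond, giving a steric number of 3, so it is sp2.
C5 — 3 σ bonds, plus one π bond. Steric number 3, so sp2.
C6 (4 σ bonds) has steric number 4: sp3.
C7 has 4 σ bonds: steric number 4 → sp3.
C8 carries 3 σ bonds, plus one π bond, giving a steric number of 3, so it is sp2.
C9 has 3 σ bonds, plus one π bond: steric number 3 → sp2.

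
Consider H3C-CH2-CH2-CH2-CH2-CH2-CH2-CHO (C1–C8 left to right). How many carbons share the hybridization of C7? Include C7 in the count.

7

C7 is sp3 (only σ bonds).
C1: sp3 ✓
C2: sp3 ✓
C3: sp3 ✓
C4: sp3 ✓
C5: sp3 ✓
C6: sp3 ✓
C7: sp3 ✓
C8: sp2
7 carbons are sp3.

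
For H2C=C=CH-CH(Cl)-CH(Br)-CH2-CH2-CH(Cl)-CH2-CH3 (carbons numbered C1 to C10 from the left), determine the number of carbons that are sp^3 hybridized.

7

C1: sp2
C2: sp
C3: sp2
C4: sp3 ✓
C5: sp3 ✓
C6: sp3 ✓
C7: sp3 ✓
C8: sp3 ✓
C9: sp3 ✓
C10: sp3 ✓
C4, C5, C6, C7, C8, C9, C10 → 7 sp3 carbons.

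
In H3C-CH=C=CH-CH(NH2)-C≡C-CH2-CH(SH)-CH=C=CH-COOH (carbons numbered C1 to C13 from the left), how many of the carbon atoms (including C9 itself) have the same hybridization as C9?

4

C9 is sp3 (only σ bonds).
C1: sp3 ✓
C2: sp2
C3: sp
C4: sp2
C5: sp3 ✓
C6: sp
C7: sp
C8: sp3 ✓
C9: sp3 ✓
C10: sp2
C11: sp
C12: sp2
C13: sp2
4 carbons are sp3.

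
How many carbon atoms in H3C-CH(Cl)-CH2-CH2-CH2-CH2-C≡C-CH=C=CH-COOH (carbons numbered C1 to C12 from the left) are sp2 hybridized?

C1: sp3
C2: sp3
C3: sp3
C4: sp3
C5: sp3
C6: sp3
C7: sp
C8: sp
C9: sp2 ✓
C10: sp
C11: sp2 ✓
C12: sp2 ✓
C9, C11, C12 → 3 sp2 carbons.

3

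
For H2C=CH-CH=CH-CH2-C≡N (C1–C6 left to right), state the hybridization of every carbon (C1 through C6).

C1 (3 σ bonds, plus one π bond) has steric number 3: sp2.
C2 — 3 σ bonds, plus one π bond. Steric number 3, so sp2.
C3 carries 3 σ bonds, plus one π bond, giving a steric number of 3, so it is sp2.
C4: 3 σ bonds, plus one π bond — 3 electron domains, sp2.
C5: 4 σ bonds — 4 electron domains, sp3.
C6: 2 σ bonds, plus two π bonds; 2 regions of electron density → sp.

C1 sp2, C2 sp2, C3 sp2, C4 sp2, C5 sp3, C6 sp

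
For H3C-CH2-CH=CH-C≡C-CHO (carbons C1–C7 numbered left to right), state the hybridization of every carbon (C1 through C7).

C1 sp3, C2 sp3, C3 sp2, C4 sp2, C5 sp, C6 sp, C7 sp2

C1: 4 σ bonds — 4 electron domains, sp3.
C2: 4 σ bonds; 4 regions of electron density → sp3.
C3 has 3 σ bonds, plus one π bond: steric number 3 → sp2.
C4 is sp2: 3 σ bonds, plus one π bond, 3 electron-density regions.
C5 (2 σ bonds, plus two π bonds) has steric number 2: sp.
C6 — 2 σ bonds, plus two π bonds. Steric number 2, so sp.
C7: 3 σ bonds, plus one π bond — 3 electron domains, sp2.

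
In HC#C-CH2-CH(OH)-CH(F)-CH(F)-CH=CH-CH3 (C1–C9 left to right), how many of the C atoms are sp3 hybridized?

5

C1: sp
C2: sp
C3: sp3 ✓
C4: sp3 ✓
C5: sp3 ✓
C6: sp3 ✓
C7: sp2
C8: sp2
C9: sp3 ✓
C3, C4, C5, C6, C9 → 5 sp3 carbons.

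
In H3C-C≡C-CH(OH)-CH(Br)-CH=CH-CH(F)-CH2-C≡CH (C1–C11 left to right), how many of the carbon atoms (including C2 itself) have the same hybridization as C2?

4

C2 is sp (two π bonds).
C1: sp3
C2: sp ✓
C3: sp ✓
C4: sp3
C5: sp3
C6: sp2
C7: sp2
C8: sp3
C9: sp3
C10: sp ✓
C11: sp ✓
4 carbons are sp.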